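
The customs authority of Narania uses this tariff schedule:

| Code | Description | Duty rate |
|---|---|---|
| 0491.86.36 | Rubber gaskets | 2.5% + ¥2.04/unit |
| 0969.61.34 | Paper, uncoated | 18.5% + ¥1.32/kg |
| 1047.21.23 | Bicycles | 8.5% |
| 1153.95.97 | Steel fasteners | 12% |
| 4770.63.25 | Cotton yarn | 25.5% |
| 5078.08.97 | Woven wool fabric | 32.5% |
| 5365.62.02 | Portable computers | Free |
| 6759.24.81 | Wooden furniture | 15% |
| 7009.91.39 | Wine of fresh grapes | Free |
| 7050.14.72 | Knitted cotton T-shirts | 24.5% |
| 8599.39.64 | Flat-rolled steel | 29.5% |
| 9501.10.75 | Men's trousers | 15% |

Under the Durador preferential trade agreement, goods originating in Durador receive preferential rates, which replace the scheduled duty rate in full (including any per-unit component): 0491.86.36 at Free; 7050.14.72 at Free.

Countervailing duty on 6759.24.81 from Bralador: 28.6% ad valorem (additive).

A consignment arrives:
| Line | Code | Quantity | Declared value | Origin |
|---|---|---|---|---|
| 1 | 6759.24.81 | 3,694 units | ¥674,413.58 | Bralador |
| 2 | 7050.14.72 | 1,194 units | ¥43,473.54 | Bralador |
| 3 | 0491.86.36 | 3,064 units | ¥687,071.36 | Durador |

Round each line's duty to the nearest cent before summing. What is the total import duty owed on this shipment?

Line 1 (6759.24.81, Bralador, 3,694 units, ¥674,413.58):
Base rate for 6759.24.81 is 15%.
Additional duty on 6759.24.81 from Bralador: +28.6%. Applied ad valorem rate: 15% + 28.6% = 43.6%.
Duty = ¥674,413.58 × 43.6% = ¥294,044.32.
Line 2 (7050.14.72, Bralador, 1,194 units, ¥43,473.54):
Base rate for 7050.14.72 is 24.5%.
7050.14.72 has an FTA preferential rate, but origin Bralador is not Durador; base rate stands.
Duty = ¥43,473.54 × 24.5% = ¥10,651.02.
Line 3 (0491.86.36, Durador, 3,064 units, ¥687,071.36):
Base rate for 0491.86.36 is 2.5% + ¥2.04/unit.
Origin Durador qualifies under the Narania–Durador agreement and 0491.86.36 is covered: preferential rate Free applies instead.
Duty = ¥687,071.36 × 0% = ¥0.00.
Total = ¥294,044.32 + ¥10,651.02 + ¥0.00 = ¥304,695.34.

¥304,695.34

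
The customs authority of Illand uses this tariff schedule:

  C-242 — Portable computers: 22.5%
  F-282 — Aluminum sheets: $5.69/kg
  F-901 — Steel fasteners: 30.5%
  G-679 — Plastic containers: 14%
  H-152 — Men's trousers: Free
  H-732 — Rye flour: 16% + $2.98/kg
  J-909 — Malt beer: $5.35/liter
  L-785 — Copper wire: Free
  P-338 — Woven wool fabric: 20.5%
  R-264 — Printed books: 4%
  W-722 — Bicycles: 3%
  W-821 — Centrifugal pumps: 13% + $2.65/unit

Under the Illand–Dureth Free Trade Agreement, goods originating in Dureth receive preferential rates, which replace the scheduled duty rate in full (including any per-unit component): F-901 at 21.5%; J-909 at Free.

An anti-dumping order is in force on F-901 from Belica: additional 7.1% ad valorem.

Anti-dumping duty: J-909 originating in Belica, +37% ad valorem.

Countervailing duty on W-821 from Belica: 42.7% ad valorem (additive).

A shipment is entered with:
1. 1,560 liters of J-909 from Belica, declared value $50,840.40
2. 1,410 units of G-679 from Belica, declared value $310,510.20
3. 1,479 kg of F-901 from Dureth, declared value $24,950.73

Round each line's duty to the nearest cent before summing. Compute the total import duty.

$75,992.79

Line 1 (J-909, Belica, 1,560 liters, $50,840.40):
Base rate for J-909 is $5.35/liter.
J-909 has an FTA preferential rate, but origin Belica is not Dureth; base rate stands.
Additional duty on J-909 from Belica: +37% ad valorem. Applied ad valorem rate = 37%.
Duty = $50,840.40 × 37% + 1,560 × $5.35 = $27,156.95.
Line 2 (G-679, Belica, 1,410 units, $310,510.20):
Base rate for G-679 is 14%.
Duty = $310,510.20 × 14% = $43,471.43.
Line 3 (F-901, Dureth, 1,479 kg, $24,950.73):
Base rate for F-901 is 30.5%.
Origin Dureth qualifies under the Illand–Dureth agreement and F-901 is covered: preferential rate 21.5% applies instead.
The additional-duty order on F-901 targets Belica, not Dureth; it does not apply.
Duty = $24,950.73 × 21.5% = $5,364.41.
Total = $27,156.95 + $43,471.43 + $5,364.41 = $75,992.79.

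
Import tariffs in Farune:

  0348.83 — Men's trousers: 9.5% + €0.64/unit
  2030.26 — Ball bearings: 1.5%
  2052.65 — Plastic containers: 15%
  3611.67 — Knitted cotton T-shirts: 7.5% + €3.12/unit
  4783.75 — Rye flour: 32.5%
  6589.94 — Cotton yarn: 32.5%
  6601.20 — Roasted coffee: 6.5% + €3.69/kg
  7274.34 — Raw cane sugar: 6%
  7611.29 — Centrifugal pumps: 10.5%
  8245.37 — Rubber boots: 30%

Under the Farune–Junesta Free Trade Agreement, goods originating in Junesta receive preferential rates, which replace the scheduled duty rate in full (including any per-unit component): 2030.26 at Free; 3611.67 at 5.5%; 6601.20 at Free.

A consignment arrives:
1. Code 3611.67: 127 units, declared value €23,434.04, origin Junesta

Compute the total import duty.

€1,288.87

Line 1 (3611.67, Junesta, 127 units, €23,434.04):
Base rate for 3611.67 is 7.5% + €3.12/unit.
Origin Junesta qualifies under the Farune–Junesta agreement and 3611.67 is covered: preferential rate 5.5% applies instead.
Duty = €23,434.04 × 5.5% = €1,288.87.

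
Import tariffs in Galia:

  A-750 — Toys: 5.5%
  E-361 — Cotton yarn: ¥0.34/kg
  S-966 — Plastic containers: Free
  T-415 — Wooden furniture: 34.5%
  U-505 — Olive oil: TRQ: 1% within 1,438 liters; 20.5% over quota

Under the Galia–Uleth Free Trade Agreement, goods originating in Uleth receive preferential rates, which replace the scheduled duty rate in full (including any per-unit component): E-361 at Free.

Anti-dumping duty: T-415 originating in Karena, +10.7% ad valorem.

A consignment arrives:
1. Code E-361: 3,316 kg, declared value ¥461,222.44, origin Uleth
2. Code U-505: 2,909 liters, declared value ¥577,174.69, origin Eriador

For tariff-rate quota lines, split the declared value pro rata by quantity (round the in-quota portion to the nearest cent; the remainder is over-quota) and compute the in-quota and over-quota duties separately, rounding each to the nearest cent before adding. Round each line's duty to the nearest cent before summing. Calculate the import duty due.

¥62,684.67

Line 1 (E-361, Uleth, 3,316 kg, ¥461,222.44):
Base rate for E-361 is ¥0.34/kg.
Origin Uleth qualifies under the Galia–Uleth agreement and E-361 is covered: preferential rate Free applies instead.
Duty = ¥461,222.44 × 0% = ¥0.00.
Line 2 (U-505, Eriador, 2,909 liters, ¥577,174.69):
Code U-505 is under a tariff-rate quota (threshold 1,438 liters). In-quota: 1,438 liters at 1%; over-quota: 1,471 liters at 20.5%.
Pro-rata value split: in-quota = ¥577,174.69 × 1,438/2,909 = ¥285,313.58; over-quota = ¥577,174.69 − ¥285,313.58 = ¥291,861.11.
In-quota duty = ¥285,313.58 × 1% = ¥2,853.14. Over-quota duty = ¥291,861.11 × 20.5% = ¥59,831.53.
Line duty = ¥2,853.14 + ¥59,831.53 = ¥62,684.67.
Total = ¥0.00 + ¥62,684.67 = ¥62,684.67.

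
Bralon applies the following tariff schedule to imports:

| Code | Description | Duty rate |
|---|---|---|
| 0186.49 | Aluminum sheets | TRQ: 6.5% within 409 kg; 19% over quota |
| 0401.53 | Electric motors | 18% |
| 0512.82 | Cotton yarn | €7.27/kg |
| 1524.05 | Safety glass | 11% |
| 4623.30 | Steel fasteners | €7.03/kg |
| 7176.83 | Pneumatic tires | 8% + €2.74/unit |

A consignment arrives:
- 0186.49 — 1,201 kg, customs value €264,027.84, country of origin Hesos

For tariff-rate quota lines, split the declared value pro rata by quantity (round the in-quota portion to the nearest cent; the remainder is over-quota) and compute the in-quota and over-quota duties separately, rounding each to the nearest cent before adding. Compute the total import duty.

€38,925.97

Line 1 (0186.49, Hesos, 1,201 kg, €264,027.84):
Code 0186.49 is under a tariff-rate quota (threshold 409 kg). In-quota: 409 kg at 6.5%; over-quota: 792 kg at 19%.
Pro-rata value split: in-quota = €264,027.84 × 409/1,201 = €89,914.56; over-quota = €264,027.84 − €89,914.56 = €174,113.28.
In-quota duty = €89,914.56 × 6.5% = €5,844.45. Over-quota duty = €174,113.28 × 19% = €33,081.52.
Line duty = €5,844.45 + €33,081.52 = €38,925.97.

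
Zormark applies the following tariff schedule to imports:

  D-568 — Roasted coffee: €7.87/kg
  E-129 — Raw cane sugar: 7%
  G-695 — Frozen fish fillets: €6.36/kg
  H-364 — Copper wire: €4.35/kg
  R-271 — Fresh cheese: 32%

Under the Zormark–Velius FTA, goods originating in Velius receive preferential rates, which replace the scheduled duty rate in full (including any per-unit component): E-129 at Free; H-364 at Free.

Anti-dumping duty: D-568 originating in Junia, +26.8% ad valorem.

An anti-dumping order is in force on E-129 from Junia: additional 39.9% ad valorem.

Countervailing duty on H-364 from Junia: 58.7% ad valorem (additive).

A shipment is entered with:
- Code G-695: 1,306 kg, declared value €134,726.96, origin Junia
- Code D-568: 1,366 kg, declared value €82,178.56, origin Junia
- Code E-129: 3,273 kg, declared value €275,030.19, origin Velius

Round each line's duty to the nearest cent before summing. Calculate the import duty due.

€41,080.43

Line 1 (G-695, Junia, 1,306 kg, €134,726.96):
Base rate for G-695 is €6.36/kg.
Duty = 1,306 × €6.36 = €8,306.16.
Line 2 (D-568, Junia, 1,366 kg, €82,178.56):
Base rate for D-568 is €7.87/kg.
Additional duty on D-568 from Junia: +26.8% ad valorem. Applied ad valorem rate = 26.8%.
Duty = €82,178.56 × 26.8% + 1,366 × €7.87 = €32,774.27.
Line 3 (E-129, Velius, 3,273 kg, €275,030.19):
Base rate for E-129 is 7%.
Origin Velius qualifies under the Zormark–Velius agreement and E-129 is covered: preferential rate Free applies instead.
The additional-duty order on E-129 targets Junia, not Velius; it does not apply.
Duty = €275,030.19 × 0% = €0.00.
Total = €8,306.16 + €32,774.27 + €0.00 = €41,080.43.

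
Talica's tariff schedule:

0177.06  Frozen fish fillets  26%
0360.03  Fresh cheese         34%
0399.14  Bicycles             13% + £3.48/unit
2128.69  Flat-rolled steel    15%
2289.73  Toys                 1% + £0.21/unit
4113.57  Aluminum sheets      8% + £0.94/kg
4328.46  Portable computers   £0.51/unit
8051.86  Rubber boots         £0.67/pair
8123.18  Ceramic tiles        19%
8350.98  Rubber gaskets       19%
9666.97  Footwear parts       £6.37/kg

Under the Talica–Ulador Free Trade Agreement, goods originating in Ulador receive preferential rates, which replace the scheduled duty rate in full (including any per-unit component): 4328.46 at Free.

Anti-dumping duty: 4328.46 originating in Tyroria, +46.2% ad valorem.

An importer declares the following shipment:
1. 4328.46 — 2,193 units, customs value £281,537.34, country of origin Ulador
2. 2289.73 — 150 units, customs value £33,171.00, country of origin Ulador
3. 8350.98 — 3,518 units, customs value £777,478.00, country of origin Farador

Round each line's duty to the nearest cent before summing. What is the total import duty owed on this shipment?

£148,084.03

Line 1 (4328.46, Ulador, 2,193 units, £281,537.34):
Base rate for 4328.46 is £0.51/unit.
Origin Ulador qualifies under the Talica–Ulador agreement and 4328.46 is covered: preferential rate Free applies instead.
The additional-duty order on 4328.46 targets Tyroria, not Ulador; it does not apply.
Duty = £281,537.34 × 0% = £0.00.
Line 2 (2289.73, Ulador, 150 units, £33,171.00):
Base rate for 2289.73 is 1% + £0.21/unit.
Origin Ulador is the FTA partner but 2289.73 is not on the preference list; base rate stands.
Duty = £33,171.00 × 1% + 150 × £0.21 = £363.21.
Line 3 (8350.98, Farador, 3,518 units, £777,478.00):
Base rate for 8350.98 is 19%.
Duty = £777,478.00 × 19% = £147,720.82.
Total = £0.00 + £363.21 + £147,720.82 = £148,084.03.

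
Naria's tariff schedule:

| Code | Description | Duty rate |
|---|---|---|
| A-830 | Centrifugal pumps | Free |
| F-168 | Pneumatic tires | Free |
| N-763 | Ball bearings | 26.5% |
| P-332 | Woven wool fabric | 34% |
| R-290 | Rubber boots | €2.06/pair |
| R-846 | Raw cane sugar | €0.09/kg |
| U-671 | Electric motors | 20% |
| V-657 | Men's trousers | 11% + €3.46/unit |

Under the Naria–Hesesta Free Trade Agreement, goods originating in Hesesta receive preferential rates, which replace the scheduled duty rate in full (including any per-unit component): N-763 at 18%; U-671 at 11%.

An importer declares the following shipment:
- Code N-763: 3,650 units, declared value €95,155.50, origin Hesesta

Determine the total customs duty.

Line 1 (N-763, Hesesta, 3,650 units, €95,155.50):
Base rate for N-763 is 26.5%.
Origin Hesesta qualifies under the Naria–Hesesta agreement and N-763 is covered: preferential rate 18% applies instead.
Duty = €95,155.50 × 18% = €17,127.99.

€17,127.99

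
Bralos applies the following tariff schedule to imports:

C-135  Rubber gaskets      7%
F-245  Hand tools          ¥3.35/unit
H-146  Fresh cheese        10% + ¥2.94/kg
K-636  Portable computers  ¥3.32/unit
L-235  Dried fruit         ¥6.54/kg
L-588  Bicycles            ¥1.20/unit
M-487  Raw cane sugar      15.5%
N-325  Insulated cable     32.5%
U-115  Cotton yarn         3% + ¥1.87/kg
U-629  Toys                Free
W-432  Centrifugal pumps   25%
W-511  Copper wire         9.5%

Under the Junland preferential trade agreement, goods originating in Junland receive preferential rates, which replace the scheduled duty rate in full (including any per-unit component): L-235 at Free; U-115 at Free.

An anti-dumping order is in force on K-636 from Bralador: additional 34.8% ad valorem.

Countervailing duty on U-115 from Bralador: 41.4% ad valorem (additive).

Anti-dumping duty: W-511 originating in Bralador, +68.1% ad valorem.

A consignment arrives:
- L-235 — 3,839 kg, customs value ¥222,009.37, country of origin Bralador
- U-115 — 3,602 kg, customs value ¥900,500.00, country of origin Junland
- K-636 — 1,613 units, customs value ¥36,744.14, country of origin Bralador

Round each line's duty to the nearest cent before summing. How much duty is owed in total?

¥43,249.18

Line 1 (L-235, Bralador, 3,839 kg, ¥222,009.37):
Base rate for L-235 is ¥6.54/kg.
L-235 has an FTA preferential rate, but origin Bralador is not Junland; base rate stands.
Duty = 3,839 × ¥6.54 = ¥25,107.06.
Line 2 (U-115, Junland, 3,602 kg, ¥900,500.00):
Base rate for U-115 is 3% + ¥1.87/kg.
Origin Junland qualifies under the Bralos–Junland agreement and U-115 is covered: preferential rate Free applies instead.
The additional-duty order on U-115 targets Bralador, not Junland; it does not apply.
Duty = ¥900,500.00 × 0% = ¥0.00.
Line 3 (K-636, Bralador, 1,613 units, ¥36,744.14):
Base rate for K-636 is ¥3.32/unit.
Additional duty on K-636 from Bralador: +34.8% ad valorem. Applied ad valorem rate = 34.8%.
Duty = ¥36,744.14 × 34.8% + 1,613 × ¥3.32 = ¥18,142.12.
Total = ¥25,107.06 + ¥0.00 + ¥18,142.12 = ¥43,249.18.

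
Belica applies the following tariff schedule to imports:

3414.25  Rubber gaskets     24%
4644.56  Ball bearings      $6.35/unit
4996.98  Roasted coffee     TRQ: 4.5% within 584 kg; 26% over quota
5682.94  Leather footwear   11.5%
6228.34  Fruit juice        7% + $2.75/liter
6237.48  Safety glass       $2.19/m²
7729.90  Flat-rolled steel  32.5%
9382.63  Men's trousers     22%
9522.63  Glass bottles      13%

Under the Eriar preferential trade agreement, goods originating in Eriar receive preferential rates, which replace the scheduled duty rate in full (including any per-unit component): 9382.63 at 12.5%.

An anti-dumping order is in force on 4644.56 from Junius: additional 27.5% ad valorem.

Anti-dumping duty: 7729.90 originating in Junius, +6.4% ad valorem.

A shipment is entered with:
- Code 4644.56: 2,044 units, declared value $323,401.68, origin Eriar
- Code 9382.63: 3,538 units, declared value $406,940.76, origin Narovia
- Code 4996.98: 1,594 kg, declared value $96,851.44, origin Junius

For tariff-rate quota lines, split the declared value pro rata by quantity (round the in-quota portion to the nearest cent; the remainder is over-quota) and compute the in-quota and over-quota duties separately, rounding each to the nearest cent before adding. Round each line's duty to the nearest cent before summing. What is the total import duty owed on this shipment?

Line 1 (4644.56, Eriar, 2,044 units, $323,401.68):
Base rate for 4644.56 is $6.35/unit.
Origin Eriar is the FTA partner but 4644.56 is not on the preference list; base rate stands.
The additional-duty order on 4644.56 targets Junius, not Eriar; it does not apply.
Duty = 2,044 × $6.35 = $12,979.40.
Line 2 (9382.63, Narovia, 3,538 units, $406,940.76):
Base rate for 9382.63 is 22%.
9382.63 has an FTA preferential rate, but origin Narovia is not Eriar; base rate stands.
Duty = $406,940.76 × 22% = $89,526.97.
Line 3 (4996.98, Junius, 1,594 kg, $96,851.44):
Code 4996.98 is under a tariff-rate quota (threshold 584 kg). In-quota: 584 kg at 4.5%; over-quota: 1,010 kg at 26%.
Pro-rata value split: in-quota = $96,851.44 × 584/1,594 = $35,483.84; over-quota = $96,851.44 − $35,483.84 = $61,367.60.
In-quota duty = $35,483.84 × 4.5% = $1,596.77. Over-quota duty = $61,367.60 × 26% = $15,955.58.
Line duty = $1,596.77 + $15,955.58 = $17,552.35.
Total = $12,979.40 + $89,526.97 + $17,552.35 = $120,058.72.

$120,058.72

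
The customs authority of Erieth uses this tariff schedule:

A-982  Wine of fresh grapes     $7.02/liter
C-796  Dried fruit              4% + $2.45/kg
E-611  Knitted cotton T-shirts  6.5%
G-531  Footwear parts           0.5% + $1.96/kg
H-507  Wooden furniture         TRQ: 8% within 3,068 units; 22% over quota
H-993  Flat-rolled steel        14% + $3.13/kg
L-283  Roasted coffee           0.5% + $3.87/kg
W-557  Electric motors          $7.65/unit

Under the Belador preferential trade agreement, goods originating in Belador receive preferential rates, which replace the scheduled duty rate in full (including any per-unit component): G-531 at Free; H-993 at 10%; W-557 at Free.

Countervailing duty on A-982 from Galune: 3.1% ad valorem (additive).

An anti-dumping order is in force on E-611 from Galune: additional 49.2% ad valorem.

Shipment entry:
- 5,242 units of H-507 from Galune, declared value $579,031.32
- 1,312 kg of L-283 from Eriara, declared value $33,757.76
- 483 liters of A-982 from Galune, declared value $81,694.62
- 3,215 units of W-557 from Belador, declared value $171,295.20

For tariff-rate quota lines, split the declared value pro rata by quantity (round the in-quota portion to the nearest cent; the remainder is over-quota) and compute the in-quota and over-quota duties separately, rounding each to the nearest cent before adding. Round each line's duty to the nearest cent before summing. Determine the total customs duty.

Line 1 (H-507, Galune, 5,242 units, $579,031.32):
Code H-507 is under a tariff-rate quota (threshold 3,068 units). In-quota: 3,068 units at 8%; over-quota: 2,174 units at 22%.
Pro-rata value split: in-quota = $579,031.32 × 3,068/5,242 = $338,891.28; over-quota = $579,031.32 − $338,891.28 = $240,140.04.
In-quota duty = $338,891.28 × 8% = $27,111.30. Over-quota duty = $240,140.04 × 22% = $52,830.81.
Line duty = $27,111.30 + $52,830.81 = $79,942.11.
Line 2 (L-283, Eriara, 1,312 kg, $33,757.76):
Base rate for L-283 is 0.5% + $3.87/kg.
Duty = $33,757.76 × 0.5% + 1,312 × $3.87 = $5,246.23.
Line 3 (A-982, Galune, 483 liters, $81,694.62):
Base rate for A-982 is $7.02/liter.
Additional duty on A-982 from Galune: +3.1% ad valorem. Applied ad valorem rate = 3.1%.
Duty = $81,694.62 × 3.1% + 483 × $7.02 = $5,923.19.
Line 4 (W-557, Belador, 3,215 units, $171,295.20):
Base rate for W-557 is $7.65/unit.
Origin Belador qualifies under the Erieth–Belador agreement and W-557 is covered: preferential rate Free applies instead.
Duty = $171,295.20 × 0% = $0.00.
Total = $79,942.11 + $5,246.23 + $5,923.19 + $0.00 = $91,111.53.

$91,111.53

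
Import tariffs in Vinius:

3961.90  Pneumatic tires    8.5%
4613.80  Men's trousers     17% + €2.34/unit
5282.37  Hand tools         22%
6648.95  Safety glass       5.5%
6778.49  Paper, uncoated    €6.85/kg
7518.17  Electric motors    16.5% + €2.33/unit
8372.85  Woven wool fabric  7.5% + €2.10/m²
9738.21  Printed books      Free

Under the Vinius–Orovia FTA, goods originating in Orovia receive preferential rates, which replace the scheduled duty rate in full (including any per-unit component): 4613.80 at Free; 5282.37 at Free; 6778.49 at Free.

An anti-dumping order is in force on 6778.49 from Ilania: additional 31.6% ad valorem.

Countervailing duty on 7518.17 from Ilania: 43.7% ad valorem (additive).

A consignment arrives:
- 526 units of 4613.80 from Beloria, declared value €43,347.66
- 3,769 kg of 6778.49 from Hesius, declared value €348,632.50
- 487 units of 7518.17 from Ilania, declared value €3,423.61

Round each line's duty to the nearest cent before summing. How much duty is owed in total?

€37,613.31

Line 1 (4613.80, Beloria, 526 units, €43,347.66):
Base rate for 4613.80 is 17% + €2.34/unit.
4613.80 has an FTA preferential rate, but origin Beloria is not Orovia; base rate stands.
Duty = €43,347.66 × 17% + 526 × €2.34 = €8,599.94.
Line 2 (6778.49, Hesius, 3,769 kg, €348,632.50):
Base rate for 6778.49 is €6.85/kg.
6778.49 has an FTA preferential rate, but origin Hesius is not Orovia; base rate stands.
The additional-duty order on 6778.49 targets Ilania, not Hesius; it does not apply.
Duty = 3,769 × €6.85 = €25,817.65.
Line 3 (7518.17, Ilania, 487 units, €3,423.61):
Base rate for 7518.17 is 16.5% + €2.33/unit.
Additional duty on 7518.17 from Ilania: +43.7%. Applied ad valorem rate: 16.5% + 43.7% = 60.2%.
Duty = €3,423.61 × 60.2% + 487 × €2.33 = €3,195.72.
Total = €8,599.94 + €25,817.65 + €3,195.72 = €37,613.31.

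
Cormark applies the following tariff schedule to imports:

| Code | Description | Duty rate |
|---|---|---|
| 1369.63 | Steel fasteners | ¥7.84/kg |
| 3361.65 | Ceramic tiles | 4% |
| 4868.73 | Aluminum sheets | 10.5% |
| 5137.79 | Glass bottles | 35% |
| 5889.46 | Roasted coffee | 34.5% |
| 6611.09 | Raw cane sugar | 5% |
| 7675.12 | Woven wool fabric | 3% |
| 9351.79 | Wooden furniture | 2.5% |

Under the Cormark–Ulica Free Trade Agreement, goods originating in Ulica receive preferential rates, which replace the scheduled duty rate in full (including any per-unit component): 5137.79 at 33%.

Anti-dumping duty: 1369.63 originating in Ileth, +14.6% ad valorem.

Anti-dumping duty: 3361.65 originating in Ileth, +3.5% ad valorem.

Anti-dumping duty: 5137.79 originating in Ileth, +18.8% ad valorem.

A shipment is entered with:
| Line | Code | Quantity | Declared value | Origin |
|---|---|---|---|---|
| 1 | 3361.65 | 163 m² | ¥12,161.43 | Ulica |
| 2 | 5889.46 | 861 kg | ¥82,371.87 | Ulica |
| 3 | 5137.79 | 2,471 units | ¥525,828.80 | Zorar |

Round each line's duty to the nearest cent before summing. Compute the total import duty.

¥212,944.84

Line 1 (3361.65, Ulica, 163 m², ¥12,161.43):
Base rate for 3361.65 is 4%.
Origin Ulica is the FTA partner but 3361.65 is not on the preference list; base rate stands.
The additional-duty order on 3361.65 targets Ileth, not Ulica; it does not apply.
Duty = ¥12,161.43 × 4% = ¥486.46.
Line 2 (5889.46, Ulica, 861 kg, ¥82,371.87):
Base rate for 5889.46 is 34.5%.
Origin Ulica is the FTA partner but 5889.46 is not on the preference list; base rate stands.
Duty = ¥82,371.87 × 34.5% = ¥28,418.30.
Line 3 (5137.79, Zorar, 2,471 units, ¥525,828.80):
Base rate for 5137.79 is 35%.
5137.79 has an FTA preferential rate, but origin Zorar is not Ulica; base rate stands.
The additional-duty order on 5137.79 targets Ileth, not Zorar; it does not apply.
Duty = ¥525,828.80 × 35% = ¥184,040.08.
Total = ¥486.46 + ¥28,418.30 + ¥184,040.08 = ¥212,944.84.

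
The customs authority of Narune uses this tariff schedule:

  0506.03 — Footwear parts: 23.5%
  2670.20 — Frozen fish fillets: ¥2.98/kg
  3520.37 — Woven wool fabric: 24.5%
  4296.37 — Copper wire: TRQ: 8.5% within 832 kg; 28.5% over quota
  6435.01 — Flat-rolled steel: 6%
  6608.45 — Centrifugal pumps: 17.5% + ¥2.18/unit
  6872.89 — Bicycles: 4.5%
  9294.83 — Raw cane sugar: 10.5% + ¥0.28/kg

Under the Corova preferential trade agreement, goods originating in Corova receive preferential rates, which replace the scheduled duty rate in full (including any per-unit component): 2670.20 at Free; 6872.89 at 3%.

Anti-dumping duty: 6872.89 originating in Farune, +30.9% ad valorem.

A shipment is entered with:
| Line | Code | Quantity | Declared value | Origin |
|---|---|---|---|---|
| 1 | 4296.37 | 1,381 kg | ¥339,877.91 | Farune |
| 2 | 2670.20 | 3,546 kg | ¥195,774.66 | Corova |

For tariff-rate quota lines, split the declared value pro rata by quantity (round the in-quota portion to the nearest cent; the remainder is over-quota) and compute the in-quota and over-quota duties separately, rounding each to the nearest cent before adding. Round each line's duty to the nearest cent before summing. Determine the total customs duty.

Line 1 (4296.37, Farune, 1,381 kg, ¥339,877.91):
Code 4296.37 is under a tariff-rate quota (threshold 832 kg). In-quota: 832 kg at 8.5%; over-quota: 549 kg at 28.5%.
Pro-rata value split: in-quota = ¥339,877.91 × 832/1,381 = ¥204,763.52; over-quota = ¥339,877.91 − ¥204,763.52 = ¥135,114.39.
In-quota duty = ¥204,763.52 × 8.5% = ¥17,404.90. Over-quota duty = ¥135,114.39 × 28.5% = ¥38,507.60.
Line duty = ¥17,404.90 + ¥38,507.60 = ¥55,912.50.
Line 2 (2670.20, Corova, 3,546 kg, ¥195,774.66):
Base rate for 2670.20 is ¥2.98/kg.
Origin Corova qualifies under the Narune–Corova agreement and 2670.20 is covered: preferential rate Free applies instead.
Duty = ¥195,774.66 × 0% = ¥0.00.
Total = ¥55,912.50 + ¥0.00 = ¥55,912.50.

¥55,912.50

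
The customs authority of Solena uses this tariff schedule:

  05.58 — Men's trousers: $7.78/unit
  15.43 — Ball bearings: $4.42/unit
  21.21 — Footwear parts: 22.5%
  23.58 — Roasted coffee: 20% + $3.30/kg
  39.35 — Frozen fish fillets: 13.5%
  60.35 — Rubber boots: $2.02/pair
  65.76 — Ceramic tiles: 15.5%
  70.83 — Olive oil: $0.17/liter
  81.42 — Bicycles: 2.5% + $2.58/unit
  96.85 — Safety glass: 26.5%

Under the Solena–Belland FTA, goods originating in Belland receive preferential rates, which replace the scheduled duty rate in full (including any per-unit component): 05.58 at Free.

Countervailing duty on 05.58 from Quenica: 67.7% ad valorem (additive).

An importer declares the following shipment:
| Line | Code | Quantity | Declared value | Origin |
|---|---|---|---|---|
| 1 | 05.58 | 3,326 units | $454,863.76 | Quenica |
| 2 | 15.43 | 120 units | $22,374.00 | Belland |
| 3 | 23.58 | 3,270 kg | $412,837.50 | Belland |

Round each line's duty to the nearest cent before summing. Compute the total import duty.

$427,707.95

Line 1 (05.58, Quenica, 3,326 units, $454,863.76):
Base rate for 05.58 is $7.78/unit.
05.58 has an FTA preferential rate, but origin Quenica is not Belland; base rate stands.
Additional duty on 05.58 from Quenica: +67.7% ad valorem. Applied ad valorem rate = 67.7%.
Duty = $454,863.76 × 67.7% + 3,326 × $7.78 = $333,819.05.
Line 2 (15.43, Belland, 120 units, $22,374.00):
Base rate for 15.43 is $4.42/unit.
Origin Belland is the FTA partner but 15.43 is not on the preference list; base rate stands.
Duty = 120 × $4.42 = $530.40.
Line 3 (23.58, Belland, 3,270 kg, $412,837.50):
Base rate for 23.58 is 20% + $3.30/kg.
Origin Belland is the FTA partner but 23.58 is not on the preference list; base rate stands.
Duty = $412,837.50 × 20% + 3,270 × $3.30 = $93,358.50.
Total = $333,819.05 + $530.40 + $93,358.50 = $427,707.95.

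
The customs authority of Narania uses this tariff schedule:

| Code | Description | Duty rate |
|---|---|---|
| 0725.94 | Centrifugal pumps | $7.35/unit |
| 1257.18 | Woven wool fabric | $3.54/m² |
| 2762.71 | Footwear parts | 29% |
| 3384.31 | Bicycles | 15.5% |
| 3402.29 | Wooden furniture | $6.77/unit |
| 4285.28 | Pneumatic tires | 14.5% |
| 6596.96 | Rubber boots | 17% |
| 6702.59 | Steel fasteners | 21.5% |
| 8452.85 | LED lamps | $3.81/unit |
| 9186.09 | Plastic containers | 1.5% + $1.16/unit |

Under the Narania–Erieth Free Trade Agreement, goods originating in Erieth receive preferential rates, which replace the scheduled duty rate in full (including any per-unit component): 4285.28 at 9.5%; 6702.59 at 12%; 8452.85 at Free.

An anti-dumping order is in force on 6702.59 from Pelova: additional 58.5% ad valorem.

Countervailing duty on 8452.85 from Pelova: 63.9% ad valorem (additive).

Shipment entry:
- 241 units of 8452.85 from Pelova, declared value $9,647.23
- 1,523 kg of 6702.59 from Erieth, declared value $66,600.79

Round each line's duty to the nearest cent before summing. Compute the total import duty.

$15,074.88

Line 1 (8452.85, Pelova, 241 units, $9,647.23):
Base rate for 8452.85 is $3.81/unit.
8452.85 has an FTA preferential rate, but origin Pelova is not Erieth; base rate stands.
Additional duty on 8452.85 from Pelova: +63.9% ad valorem. Applied ad valorem rate = 63.9%.
Duty = $9,647.23 × 63.9% + 241 × $3.81 = $7,082.79.
Line 2 (6702.59, Erieth, 1,523 kg, $66,600.79):
Base rate for 6702.59 is 21.5%.
Origin Erieth qualifies under the Narania–Erieth agreement and 6702.59 is covered: preferential rate 12% applies instead.
The additional-duty order on 6702.59 targets Pelova, not Erieth; it does not apply.
Duty = $66,600.79 × 12% = $7,992.09.
Total = $7,082.79 + $7,992.09 = $15,074.88.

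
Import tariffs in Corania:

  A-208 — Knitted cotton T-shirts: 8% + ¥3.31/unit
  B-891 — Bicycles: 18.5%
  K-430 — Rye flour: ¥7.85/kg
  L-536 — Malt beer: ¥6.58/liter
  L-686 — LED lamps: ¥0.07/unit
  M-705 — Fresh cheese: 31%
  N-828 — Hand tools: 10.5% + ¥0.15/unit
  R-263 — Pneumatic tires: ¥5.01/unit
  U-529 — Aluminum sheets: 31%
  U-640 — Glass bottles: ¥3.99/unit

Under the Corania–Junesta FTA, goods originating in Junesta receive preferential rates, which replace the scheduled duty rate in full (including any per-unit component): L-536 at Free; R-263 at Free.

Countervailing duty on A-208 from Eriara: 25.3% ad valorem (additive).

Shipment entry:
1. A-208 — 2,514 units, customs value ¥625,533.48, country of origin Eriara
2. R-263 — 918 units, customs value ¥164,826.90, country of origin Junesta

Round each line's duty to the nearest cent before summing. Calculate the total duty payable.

Line 1 (A-208, Eriara, 2,514 units, ¥625,533.48):
Base rate for A-208 is 8% + ¥3.31/unit.
Additional duty on A-208 from Eriara: +25.3%. Applied ad valorem rate: 8% + 25.3% = 33.3%.
Duty = ¥625,533.48 × 33.3% + 2,514 × ¥3.31 = ¥216,623.99.
Line 2 (R-263, Junesta, 918 units, ¥164,826.90):
Base rate for R-263 is ¥5.01/unit.
Origin Junesta qualifies under the Corania–Junesta agreement and R-263 is covered: preferential rate Free applies instead.
Duty = ¥164,826.90 × 0% = ¥0.00.
Total = ¥216,623.99 + ¥0.00 = ¥216,623.99.

¥216,623.99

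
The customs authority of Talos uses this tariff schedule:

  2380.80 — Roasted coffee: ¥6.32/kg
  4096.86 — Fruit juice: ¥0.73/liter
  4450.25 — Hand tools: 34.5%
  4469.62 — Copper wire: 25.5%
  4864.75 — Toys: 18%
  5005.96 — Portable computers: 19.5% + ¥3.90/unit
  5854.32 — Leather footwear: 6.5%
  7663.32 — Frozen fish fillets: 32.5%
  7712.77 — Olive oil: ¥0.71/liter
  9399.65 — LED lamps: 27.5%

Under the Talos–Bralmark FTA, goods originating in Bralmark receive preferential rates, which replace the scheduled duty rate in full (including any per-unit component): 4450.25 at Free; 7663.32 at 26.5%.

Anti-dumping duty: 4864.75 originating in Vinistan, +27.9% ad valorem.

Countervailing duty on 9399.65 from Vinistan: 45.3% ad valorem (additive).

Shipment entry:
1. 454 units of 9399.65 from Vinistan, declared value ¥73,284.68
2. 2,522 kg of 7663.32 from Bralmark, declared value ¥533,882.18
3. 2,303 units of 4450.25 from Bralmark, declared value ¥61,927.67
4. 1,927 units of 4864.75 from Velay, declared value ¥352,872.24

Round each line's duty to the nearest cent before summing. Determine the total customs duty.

Line 1 (9399.65, Vinistan, 454 units, ¥73,284.68):
Base rate for 9399.65 is 27.5%.
Additional duty on 9399.65 from Vinistan: +45.3%. Applied ad valorem rate: 27.5% + 45.3% = 72.8%.
Duty = ¥73,284.68 × 72.8% = ¥53,351.25.
Line 2 (7663.32, Bralmark, 2,522 kg, ¥533,882.18):
Base rate for 7663.32 is 32.5%.
Origin Bralmark qualifies under the Talos–Bralmark agreement and 7663.32 is covered: preferential rate 26.5% applies instead.
Duty = ¥533,882.18 × 26.5% = ¥141,478.78.
Line 3 (4450.25, Bralmark, 2,303 units, ¥61,927.67):
Base rate for 4450.25 is 34.5%.
Origin Bralmark qualifies under the Talos–Bralmark agreement and 4450.25 is covered: preferential rate Free applies instead.
Duty = ¥61,927.67 × 0% = ¥0.00.
Line 4 (4864.75, Velay, 1,927 units, ¥352,872.24):
Base rate for 4864.75 is 18%.
The additional-duty order on 4864.75 targets Vinistan, not Velay; it does not apply.
Duty = ¥352,872.24 × 18% = ¥63,517.00.
Total = ¥53,351.25 + ¥141,478.78 + ¥0.00 + ¥63,517.00 = ¥258,347.03.

¥258,347.03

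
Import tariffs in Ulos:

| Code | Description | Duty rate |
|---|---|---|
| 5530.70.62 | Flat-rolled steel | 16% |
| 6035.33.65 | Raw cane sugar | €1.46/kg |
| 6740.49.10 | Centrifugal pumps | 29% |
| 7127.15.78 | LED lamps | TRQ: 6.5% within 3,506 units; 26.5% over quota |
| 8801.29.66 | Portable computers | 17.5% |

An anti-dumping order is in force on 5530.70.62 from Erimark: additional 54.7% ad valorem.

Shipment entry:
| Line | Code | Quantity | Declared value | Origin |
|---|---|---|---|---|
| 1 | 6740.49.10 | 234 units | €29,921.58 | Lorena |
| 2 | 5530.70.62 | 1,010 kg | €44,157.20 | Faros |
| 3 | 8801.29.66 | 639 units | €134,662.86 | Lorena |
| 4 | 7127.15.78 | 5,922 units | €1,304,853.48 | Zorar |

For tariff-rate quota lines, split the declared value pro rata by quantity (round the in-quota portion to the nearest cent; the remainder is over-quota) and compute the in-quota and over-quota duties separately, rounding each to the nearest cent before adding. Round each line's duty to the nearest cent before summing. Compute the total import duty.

Line 1 (6740.49.10, Lorena, 234 units, €29,921.58):
Base rate for 6740.49.10 is 29%.
Duty = €29,921.58 × 29% = €8,677.26.
Line 2 (5530.70.62, Faros, 1,010 kg, €44,157.20):
Base rate for 5530.70.62 is 16%.
The additional-duty order on 5530.70.62 targets Erimark, not Faros; it does not apply.
Duty = €44,157.20 × 16% = €7,065.15.
Line 3 (8801.29.66, Lorena, 639 units, €134,662.86):
Base rate for 8801.29.66 is 17.5%.
Duty = €134,662.86 × 17.5% = €23,566.00.
Line 4 (7127.15.78, Zorar, 5,922 units, €1,304,853.48):
Code 7127.15.78 is under a tariff-rate quota (threshold 3,506 units). In-quota: 3,506 units at 6.5%; over-quota: 2,416 units at 26.5%.
Pro-rata value split: in-quota = €1,304,853.48 × 3,506/5,922 = €772,512.04; over-quota = €1,304,853.48 − €772,512.04 = €532,341.44.
In-quota duty = €772,512.04 × 6.5% = €50,213.28. Over-quota duty = €532,341.44 × 26.5% = €141,070.48.
Line duty = €50,213.28 + €141,070.48 = €191,283.76.
Total = €8,677.26 + €7,065.15 + €23,566.00 + €191,283.76 = €230,592.17.

€230,592.17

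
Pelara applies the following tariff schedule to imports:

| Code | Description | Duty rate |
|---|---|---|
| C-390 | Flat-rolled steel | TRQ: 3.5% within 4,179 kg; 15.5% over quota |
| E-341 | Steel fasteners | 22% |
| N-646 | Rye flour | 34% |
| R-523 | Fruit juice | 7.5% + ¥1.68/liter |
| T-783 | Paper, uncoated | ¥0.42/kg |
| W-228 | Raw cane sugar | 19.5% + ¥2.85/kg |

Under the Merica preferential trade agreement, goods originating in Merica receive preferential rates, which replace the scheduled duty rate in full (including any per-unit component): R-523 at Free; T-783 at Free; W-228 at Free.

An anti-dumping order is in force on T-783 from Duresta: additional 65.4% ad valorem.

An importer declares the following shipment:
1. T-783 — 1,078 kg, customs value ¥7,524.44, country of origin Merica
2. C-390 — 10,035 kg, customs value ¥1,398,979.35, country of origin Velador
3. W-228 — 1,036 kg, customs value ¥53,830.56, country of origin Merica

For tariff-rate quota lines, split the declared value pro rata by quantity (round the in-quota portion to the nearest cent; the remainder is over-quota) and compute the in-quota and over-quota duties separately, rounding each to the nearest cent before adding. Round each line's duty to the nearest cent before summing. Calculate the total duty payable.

¥146,930.47

Line 1 (T-783, Merica, 1,078 kg, ¥7,524.44):
Base rate for T-783 is ¥0.42/kg.
Origin Merica qualifies under the Pelara–Merica agreement and T-783 is covered: preferential rate Free applies instead.
The additional-duty order on T-783 targets Duresta, not Merica; it does not apply.
Duty = ¥7,524.44 × 0% = ¥0.00.
Line 2 (C-390, Velador, 10,035 kg, ¥1,398,979.35):
Code C-390 is under a tariff-rate quota (threshold 4,179 kg). In-quota: 4,179 kg at 3.5%; over-quota: 5,856 kg at 15.5%.
Pro-rata value split: in-quota = ¥1,398,979.35 × 4,179/10,035 = ¥582,594.39; over-quota = ¥1,398,979.35 − ¥582,594.39 = ¥816,384.96.
In-quota duty = ¥582,594.39 × 3.5% = ¥20,390.80. Over-quota duty = ¥816,384.96 × 15.5% = ¥126,539.67.
Line duty = ¥20,390.80 + ¥126,539.67 = ¥146,930.47.
Line 3 (W-228, Merica, 1,036 kg, ¥53,830.56):
Base rate for W-228 is 19.5% + ¥2.85/kg.
Origin Merica qualifies under the Pelara–Merica agreement and W-228 is covered: preferential rate Free applies instead.
Duty = ¥53,830.56 × 0% = ¥0.00.
Total = ¥0.00 + ¥146,930.47 + ¥0.00 = ¥146,930.47.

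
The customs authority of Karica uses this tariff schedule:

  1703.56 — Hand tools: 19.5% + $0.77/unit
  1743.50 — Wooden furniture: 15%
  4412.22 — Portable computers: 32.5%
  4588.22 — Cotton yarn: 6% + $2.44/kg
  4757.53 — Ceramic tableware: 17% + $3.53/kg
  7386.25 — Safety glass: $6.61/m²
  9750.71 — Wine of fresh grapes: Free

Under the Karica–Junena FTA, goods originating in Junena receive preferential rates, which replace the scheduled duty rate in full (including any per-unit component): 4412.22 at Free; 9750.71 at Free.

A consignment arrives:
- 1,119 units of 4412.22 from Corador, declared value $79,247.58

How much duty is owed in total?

$25,755.46

Line 1 (4412.22, Corador, 1,119 units, $79,247.58):
Base rate for 4412.22 is 32.5%.
4412.22 has an FTA preferential rate, but origin Corador is not Junena; base rate stands.
Duty = $79,247.58 × 32.5% = $25,755.46.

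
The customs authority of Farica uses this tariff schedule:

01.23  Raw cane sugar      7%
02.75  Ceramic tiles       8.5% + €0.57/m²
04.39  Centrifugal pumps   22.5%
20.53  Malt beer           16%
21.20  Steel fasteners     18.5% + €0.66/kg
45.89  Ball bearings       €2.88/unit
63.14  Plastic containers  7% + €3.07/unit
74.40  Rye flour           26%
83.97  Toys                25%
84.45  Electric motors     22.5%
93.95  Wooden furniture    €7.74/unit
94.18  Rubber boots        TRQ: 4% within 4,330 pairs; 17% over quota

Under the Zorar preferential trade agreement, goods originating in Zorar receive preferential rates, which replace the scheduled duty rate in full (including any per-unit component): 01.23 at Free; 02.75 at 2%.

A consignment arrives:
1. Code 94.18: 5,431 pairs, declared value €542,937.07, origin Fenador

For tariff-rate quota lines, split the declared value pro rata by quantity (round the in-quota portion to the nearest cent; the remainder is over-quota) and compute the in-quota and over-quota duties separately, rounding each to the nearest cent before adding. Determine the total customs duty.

Line 1 (94.18, Fenador, 5,431 pairs, €542,937.07):
Code 94.18 is under a tariff-rate quota (threshold 4,330 pairs). In-quota: 4,330 pairs at 4%; over-quota: 1,101 pairs at 17%.
Pro-rata value split: in-quota = €542,937.07 × 4,330/5,431 = €432,870.10; over-quota = €542,937.07 − €432,870.10 = €110,066.97.
In-quota duty = €432,870.10 × 4% = €17,314.80. Over-quota duty = €110,066.97 × 17% = €18,711.38.
Line duty = €17,314.80 + €18,711.38 = €36,026.18.

€36,026.18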